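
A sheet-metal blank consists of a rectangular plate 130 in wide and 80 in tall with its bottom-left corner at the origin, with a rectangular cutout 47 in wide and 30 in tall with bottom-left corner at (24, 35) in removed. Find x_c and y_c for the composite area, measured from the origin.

x_c = 67.74 in, y_c = 38.43 in

plate: A = 130 × 80 = 10400.00, centroid at (65.00, 40.00).
hole: A = −(47 × 30) = -1410.00, centroid at (47.50, 50.00).
ΣA = 8990.00 in²
ΣAx_c = (10400.00)(65.00) + (-1410.00)(47.50) = 609025.00 in³
ΣAy_c = (10400.00)(40.00) + (-1410.00)(50.00) = 345500.00 in³
x_c = 609025.00 / 8990.00 = 67.74 in
y_c = 345500.00 / 8990.00 = 38.43 in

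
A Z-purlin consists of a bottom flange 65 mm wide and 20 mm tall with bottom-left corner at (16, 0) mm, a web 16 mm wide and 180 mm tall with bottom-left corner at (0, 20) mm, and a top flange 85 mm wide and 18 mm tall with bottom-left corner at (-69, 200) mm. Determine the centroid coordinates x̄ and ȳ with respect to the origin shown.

Part | A | x̄ᵢ | ȳᵢ | A·x̄ᵢ | A·ȳᵢ
bottom flange | 1300.00 | 48.50 | 10.00 | 63050.00 | 13000.00
web | 2880.00 | 8.00 | 110.00 | 23040.00 | 316800.00
top flange | 1530.00 | -26.50 | 209.00 | -40545.00 | 319770.00
Σ | 5710.00 |  |  | 45545.00 | 649570.00
x̄ = 45545.00 / 5710.00 = 7.98 mm
ȳ = 649570.00 / 5710.00 = 113.76 mm

x̄ = 7.98 mm, ȳ = 113.76 mm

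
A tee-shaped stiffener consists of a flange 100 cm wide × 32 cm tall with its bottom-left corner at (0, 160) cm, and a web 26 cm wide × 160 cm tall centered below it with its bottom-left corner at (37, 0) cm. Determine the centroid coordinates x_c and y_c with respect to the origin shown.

web: A = 26 × 160 = 4160.00, centroid at (50.00, 80.00).
flange: A = 100 × 32 = 3200.00, centroid at (50.00, 176.00).
ΣA = 7360.00 cm²
ΣAx_c = (4160.00)(50.00) + (3200.00)(50.00) = 368000.00 cm³
ΣAy_c = (4160.00)(80.00) + (3200.00)(176.00) = 896000.00 cm³
x_c = 368000.00 / 7360.00 = 50.00 cm
y_c = 896000.00 / 7360.00 = 121.74 cm

x_c = 50.00 cm, y_c = 121.74 cm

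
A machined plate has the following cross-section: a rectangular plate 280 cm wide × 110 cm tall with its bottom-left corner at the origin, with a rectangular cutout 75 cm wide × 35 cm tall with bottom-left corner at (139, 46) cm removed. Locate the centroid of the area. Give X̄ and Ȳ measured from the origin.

Part | A | x̄ᵢ | ȳᵢ | A·x̄ᵢ | A·ȳᵢ
plate | 30800.00 | 140.00 | 55.00 | 4312000.00 | 1694000.00
hole | -2625.00 | 176.50 | 63.50 | -463312.50 | -166687.50
Σ | 28175.00 |  |  | 3848687.50 | 1527312.50
X̄ = 3848687.50 / 28175.00 = 136.60 cm
Ȳ = 1527312.50 / 28175.00 = 54.21 cm

X̄ = 136.60 cm, Ȳ = 54.21 cm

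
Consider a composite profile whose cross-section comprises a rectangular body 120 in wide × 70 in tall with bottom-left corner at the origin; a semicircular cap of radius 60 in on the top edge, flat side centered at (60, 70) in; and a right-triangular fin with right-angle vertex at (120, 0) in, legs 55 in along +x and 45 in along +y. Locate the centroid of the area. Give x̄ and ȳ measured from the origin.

x̄ = 66.34 in, ȳ = 55.74 in

Part | A | x̄ᵢ | ȳᵢ | A·x̄ᵢ | A·ȳᵢ
rectangular body | 8400.00 | 60.00 | 35.00 | 504000.00 | 294000.00
semicircular top | 5654.87 | 60.00 | 95.46 | 339292.01 | 539840.67
triangular fin | 1237.50 | 138.33 | 15.00 | 171187.50 | 18562.50
Σ | 15292.37 |  |  | 1014479.51 | 852403.17
x̄ = 1014479.51 / 15292.37 = 66.34 in
ȳ = 852403.17 / 15292.37 = 55.74 in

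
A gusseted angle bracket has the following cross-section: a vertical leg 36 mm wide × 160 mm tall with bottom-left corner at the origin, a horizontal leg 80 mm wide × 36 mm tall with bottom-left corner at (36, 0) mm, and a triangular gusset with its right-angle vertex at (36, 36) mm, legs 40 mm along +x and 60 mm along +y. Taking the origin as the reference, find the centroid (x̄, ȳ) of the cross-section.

Part | A | x̄ᵢ | ȳᵢ | A·x̄ᵢ | A·ȳᵢ
vertical leg | 5760.00 | 18.00 | 80.00 | 103680.00 | 460800.00
horizontal leg | 2880.00 | 76.00 | 18.00 | 218880.00 | 51840.00
gusset | 1200.00 | 49.33 | 56.00 | 59200.00 | 67200.00
Σ | 9840.00 |  |  | 381760.00 | 579840.00
x̄ = 381760.00 / 9840.00 = 38.80 mm
ȳ = 579840.00 / 9840.00 = 58.93 mm

x̄ = 38.80 mm, ȳ = 58.93 mm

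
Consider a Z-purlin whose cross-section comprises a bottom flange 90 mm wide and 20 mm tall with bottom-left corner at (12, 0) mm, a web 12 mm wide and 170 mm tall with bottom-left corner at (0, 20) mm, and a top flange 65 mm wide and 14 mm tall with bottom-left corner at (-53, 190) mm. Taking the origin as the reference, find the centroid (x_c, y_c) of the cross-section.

x_c = 20.25 mm, y_c = 86.63 mm

bottom flange: A = 90 × 20 = 1800.00, centroid at (57.00, 10.00).
web: A = 12 × 170 = 2040.00, centroid at (6.00, 105.00).
top flange: A = 65 × 14 = 910.00, centroid at (-20.50, 197.00).
ΣA = 4750.00 mm², ΣAx_c = 96185.00 mm³, ΣAy_c = 411470.00 mm³.
x_c = 96185.00/4750.00 = 20.25 mm; y_c = 411470.00/4750.00 = 86.63 mm.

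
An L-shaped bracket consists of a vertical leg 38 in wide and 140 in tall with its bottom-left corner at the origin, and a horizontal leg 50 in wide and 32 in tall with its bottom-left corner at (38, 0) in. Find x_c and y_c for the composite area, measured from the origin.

vertical leg: A = 38 × 140 = 5320.00, centroid at (19.00, 70.00).
horizontal leg: A = 50 × 32 = 1600.00, centroid at (63.00, 16.00).
ΣA = 6920.00 in²
ΣAx_c = (5320.00)(19.00) + (1600.00)(63.00) = 201880.00 in³
ΣAy_c = (5320.00)(70.00) + (1600.00)(16.00) = 398000.00 in³
x_c = 201880.00 / 6920.00 = 29.17 in
y_c = 398000.00 / 6920.00 = 57.51 in

x_c = 29.17 in, y_c = 57.51 in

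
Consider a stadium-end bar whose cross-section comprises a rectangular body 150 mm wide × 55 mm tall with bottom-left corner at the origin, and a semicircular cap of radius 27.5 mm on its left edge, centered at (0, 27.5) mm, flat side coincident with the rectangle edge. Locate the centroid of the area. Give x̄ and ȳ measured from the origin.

rectangular body: A = 150 × 55 = 8250.00, centroid at (75.00, 27.50).
semicircular end: A = ½π·27.5² = 1187.91, centroid at (-11.67, 27.50).
ΣA = 9437.91 mm²
ΣAx̄ = (8250.00)(75.00) + (1187.91)(-11.67) = 604885.42 mm³
ΣAȳ = (8250.00)(27.50) + (1187.91)(27.50) = 259542.65 mm³
x̄ = 604885.42 / 9437.91 = 64.09 mm
ȳ = 259542.65 / 9437.91 = 27.50 mm

x̄ = 64.09 mm, ȳ = 27.50 mm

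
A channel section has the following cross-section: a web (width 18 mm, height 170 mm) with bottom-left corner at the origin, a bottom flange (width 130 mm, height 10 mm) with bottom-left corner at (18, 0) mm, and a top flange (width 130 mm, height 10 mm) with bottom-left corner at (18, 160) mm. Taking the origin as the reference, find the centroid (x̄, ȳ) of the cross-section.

x̄ = 42.99 mm, ȳ = 85.00 mm

web: A = 18 × 170 = 3060.00, centroid at (9.00, 85.00).
bottom flange: A = 130 × 10 = 1300.00, centroid at (83.00, 5.00).
top flange: A = 130 × 10 = 1300.00, centroid at (83.00, 165.00).
ΣA = 5660.00 mm²
ΣAx̄ = (3060.00)(9.00) + (1300.00)(83.00) + (1300.00)(83.00) = 243340.00 mm³
ΣAȳ = (3060.00)(85.00) + (1300.00)(5.00) + (1300.00)(165.00) = 481100.00 mm³
x̄ = 243340.00 / 5660.00 = 42.99 mm
ȳ = 481100.00 / 5660.00 = 85.00 mm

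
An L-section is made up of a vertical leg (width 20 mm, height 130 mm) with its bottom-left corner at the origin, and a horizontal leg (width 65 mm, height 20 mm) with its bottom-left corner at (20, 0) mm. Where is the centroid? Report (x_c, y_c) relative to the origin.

x_c = 24.17 mm, y_c = 46.67 mm

vertical leg: A = 20 × 130 = 2600.00, centroid at (10.00, 65.00).
horizontal leg: A = 65 × 20 = 1300.00, centroid at (52.50, 10.00).
ΣA = 3900.00 mm², ΣAx_c = 94250.00 mm³, ΣAy_c = 182000.00 mm³.
x_c = 94250.00/3900.00 = 24.17 mm; y_c = 182000.00/3900.00 = 46.67 mm.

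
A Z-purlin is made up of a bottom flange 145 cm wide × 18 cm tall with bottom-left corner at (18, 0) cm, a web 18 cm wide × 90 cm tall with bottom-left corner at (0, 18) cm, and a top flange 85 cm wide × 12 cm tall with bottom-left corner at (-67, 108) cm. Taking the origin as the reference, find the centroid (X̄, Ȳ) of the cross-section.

X̄ = 43.01 cm, Ȳ = 46.06 cm

bottom flange: A = 145 × 18 = 2610.00, centroid at (90.50, 9.00).
web: A = 18 × 90 = 1620.00, centroid at (9.00, 63.00).
top flange: A = 85 × 12 = 1020.00, centroid at (-24.50, 114.00).
ΣA = 5250.00 cm², ΣAX̄ = 225795.00 cm³, ΣAȲ = 241830.00 cm³.
X̄ = 225795.00/5250.00 = 43.01 cm; Ȳ = 241830.00/5250.00 = 46.06 cm.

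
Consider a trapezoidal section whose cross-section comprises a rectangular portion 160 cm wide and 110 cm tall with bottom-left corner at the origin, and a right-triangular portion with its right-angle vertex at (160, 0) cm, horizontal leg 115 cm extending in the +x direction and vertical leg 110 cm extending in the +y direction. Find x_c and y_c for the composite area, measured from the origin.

rectangular portion: A = 160 × 110 = 17600.00, centroid at (80.00, 55.00).
triangular portion: A = ½·115·110 = 6325.00, centroid at (198.33, 36.67).
ΣA = 23925.00 cm²
ΣAx_c = (17600.00)(80.00) + (6325.00)(198.33) = 2662458.33 cm³
ΣAy_c = (17600.00)(55.00) + (6325.00)(36.67) = 1199916.67 cm³
x_c = 2662458.33 / 23925.00 = 111.28 cm
y_c = 1199916.67 / 23925.00 = 50.15 cm

x_c = 111.28 cm, y_c = 50.15 cm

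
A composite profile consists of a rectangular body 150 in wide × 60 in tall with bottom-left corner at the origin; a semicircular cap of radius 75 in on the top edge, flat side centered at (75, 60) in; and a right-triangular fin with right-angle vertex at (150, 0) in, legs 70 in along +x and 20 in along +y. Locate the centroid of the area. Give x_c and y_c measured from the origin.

x_c = 78.71 in, y_c = 58.59 in

rectangular body: A = 150 × 60 = 9000.00, centroid at (75.00, 30.00).
semicircular top: A = ½π·75² = 8835.73, centroid at (75.00, 91.83).
triangular fin: A = ½·70·20 = 700.00, centroid at (173.33, 6.67).
ΣA = 18535.73 in², ΣAx_c = 1459013.03 in³, ΣAy_c = 1086060.43 in³.
x_c = 1459013.03/18535.73 = 78.71 in; y_c = 1086060.43/18535.73 = 58.59 in.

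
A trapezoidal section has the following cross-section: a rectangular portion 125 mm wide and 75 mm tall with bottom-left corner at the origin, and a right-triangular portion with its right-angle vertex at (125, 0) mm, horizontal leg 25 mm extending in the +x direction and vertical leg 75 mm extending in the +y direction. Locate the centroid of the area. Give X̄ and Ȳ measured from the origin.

X̄ = 68.94 mm, Ȳ = 36.36 mm

Part | A | x̄ᵢ | ȳᵢ | A·x̄ᵢ | A·ȳᵢ
rectangular portion | 9375.00 | 62.50 | 37.50 | 585937.50 | 351562.50
triangular portion | 937.50 | 133.33 | 25.00 | 125000.00 | 23437.50
Σ | 10312.50 |  |  | 710937.50 | 375000.00
X̄ = 710937.50 / 10312.50 = 68.94 mm
Ȳ = 375000.00 / 10312.50 = 36.36 mm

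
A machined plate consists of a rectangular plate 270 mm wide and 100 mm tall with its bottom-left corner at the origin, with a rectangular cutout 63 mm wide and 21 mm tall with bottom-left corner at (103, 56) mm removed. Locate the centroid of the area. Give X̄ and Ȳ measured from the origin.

Part | A | x̄ᵢ | ȳᵢ | A·x̄ᵢ | A·ȳᵢ
plate | 27000.00 | 135.00 | 50.00 | 3645000.00 | 1350000.00
hole | -1323.00 | 134.50 | 66.50 | -177943.50 | -87979.50
Σ | 25677.00 |  |  | 3467056.50 | 1262020.50
X̄ = 3467056.50 / 25677.00 = 135.03 mm
Ȳ = 1262020.50 / 25677.00 = 49.15 mm

X̄ = 135.03 mm, Ȳ = 49.15 mm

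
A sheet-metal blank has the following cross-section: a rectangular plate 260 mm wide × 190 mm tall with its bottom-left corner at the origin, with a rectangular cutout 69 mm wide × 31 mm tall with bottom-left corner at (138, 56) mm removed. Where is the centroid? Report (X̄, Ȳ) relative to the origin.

plate: A = 260 × 190 = 49400.00, centroid at (130.00, 95.00).
hole: A = −(69 × 31) = -2139.00, centroid at (172.50, 71.50).
ΣA = 47261.00 mm²
ΣAX̄ = (49400.00)(130.00) + (-2139.00)(172.50) = 6053022.50 mm³
ΣAȲ = (49400.00)(95.00) + (-2139.00)(71.50) = 4540061.50 mm³
X̄ = 6053022.50 / 47261.00 = 128.08 mm
Ȳ = 4540061.50 / 47261.00 = 96.06 mm

X̄ = 128.08 mm, Ȳ = 96.06 mm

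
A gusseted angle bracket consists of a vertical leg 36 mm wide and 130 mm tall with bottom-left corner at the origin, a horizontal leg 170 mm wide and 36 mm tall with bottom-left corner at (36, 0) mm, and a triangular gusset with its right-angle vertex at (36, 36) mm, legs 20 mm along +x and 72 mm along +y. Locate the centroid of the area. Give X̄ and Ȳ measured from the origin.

Part | A | x̄ᵢ | ȳᵢ | A·x̄ᵢ | A·ȳᵢ
vertical leg | 4680.00 | 18.00 | 65.00 | 84240.00 | 304200.00
horizontal leg | 6120.00 | 121.00 | 18.00 | 740520.00 | 110160.00
gusset | 720.00 | 42.67 | 60.00 | 30720.00 | 43200.00
Σ | 11520.00 |  |  | 855480.00 | 457560.00
X̄ = 855480.00 / 11520.00 = 74.26 mm
Ȳ = 457560.00 / 11520.00 = 39.72 mm

X̄ = 74.26 mm, Ȳ = 39.72 mm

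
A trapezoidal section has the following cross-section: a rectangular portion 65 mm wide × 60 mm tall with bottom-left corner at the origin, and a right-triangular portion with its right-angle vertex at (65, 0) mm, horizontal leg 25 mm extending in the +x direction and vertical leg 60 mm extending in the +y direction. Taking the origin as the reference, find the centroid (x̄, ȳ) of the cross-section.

x̄ = 39.09 mm, ȳ = 28.39 mm

rectangular portion: A = 65 × 60 = 3900.00, centroid at (32.50, 30.00).
triangular portion: A = ½·25·60 = 750.00, centroid at (73.33, 20.00).
ΣA = 4650.00 mm², ΣAx̄ = 181750.00 mm³, ΣAȳ = 132000.00 mm³.
x̄ = 181750.00/4650.00 = 39.09 mm; ȳ = 132000.00/4650.00 = 28.39 mm.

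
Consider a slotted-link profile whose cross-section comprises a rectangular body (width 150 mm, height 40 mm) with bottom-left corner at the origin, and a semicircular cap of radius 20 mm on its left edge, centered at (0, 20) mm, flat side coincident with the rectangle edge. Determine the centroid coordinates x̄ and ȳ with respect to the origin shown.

rectangular body: A = 150 × 40 = 6000.00, centroid at (75.00, 20.00).
semicircular end: A = ½π·20² = 628.32, centroid at (-8.49, 20.00).
ΣA = 6628.32 mm²
ΣAx̄ = (6000.00)(75.00) + (628.32)(-8.49) = 444666.67 mm³
ΣAȳ = (6000.00)(20.00) + (628.32)(20.00) = 132566.37 mm³
x̄ = 444666.67 / 6628.32 = 67.09 mm
ȳ = 132566.37 / 6628.32 = 20.00 mm

x̄ = 67.09 mm, ȳ = 20.00 mm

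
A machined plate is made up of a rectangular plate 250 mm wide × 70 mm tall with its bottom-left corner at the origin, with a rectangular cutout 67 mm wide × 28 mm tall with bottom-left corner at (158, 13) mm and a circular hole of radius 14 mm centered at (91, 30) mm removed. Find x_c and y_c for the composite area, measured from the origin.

plate: A = 250 × 70 = 17500.00, centroid at (125.00, 35.00).
hole 1: A = −(67 × 28) = -1876.00, centroid at (191.50, 27.00).
hole 2: A = −π·14² = -615.75, centroid at (91.00, 30.00).
ΣA = 15008.25 mm²
ΣAx_c = (17500.00)(125.00) + (-1876.00)(191.50) + (-615.75)(91.00) = 1772212.55 mm³
ΣAy_c = (17500.00)(35.00) + (-1876.00)(27.00) + (-615.75)(30.00) = 543375.44 mm³
x_c = 1772212.55 / 15008.25 = 118.08 mm
y_c = 543375.44 / 15008.25 = 36.21 mm

x_c = 118.08 mm, y_c = 36.21 mm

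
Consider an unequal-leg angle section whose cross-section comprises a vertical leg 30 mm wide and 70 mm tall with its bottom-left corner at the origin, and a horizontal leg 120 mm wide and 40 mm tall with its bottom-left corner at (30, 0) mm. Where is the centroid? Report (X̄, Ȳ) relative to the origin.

Part | A | x̄ᵢ | ȳᵢ | A·x̄ᵢ | A·ȳᵢ
vertical leg | 2100.00 | 15.00 | 35.00 | 31500.00 | 73500.00
horizontal leg | 4800.00 | 90.00 | 20.00 | 432000.00 | 96000.00
Σ | 6900.00 |  |  | 463500.00 | 169500.00
X̄ = 463500.00 / 6900.00 = 67.17 mm
Ȳ = 169500.00 / 6900.00 = 24.57 mm

X̄ = 67.17 mm, Ȳ = 24.57 mm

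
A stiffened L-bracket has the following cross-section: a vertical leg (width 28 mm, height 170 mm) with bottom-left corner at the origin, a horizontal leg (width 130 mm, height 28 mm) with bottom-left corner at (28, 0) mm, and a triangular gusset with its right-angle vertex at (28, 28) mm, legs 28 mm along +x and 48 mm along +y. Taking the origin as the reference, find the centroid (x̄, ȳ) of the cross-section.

x̄ = 47.43 mm, ȳ = 53.48 mm

vertical leg: A = 28 × 170 = 4760.00, centroid at (14.00, 85.00).
horizontal leg: A = 130 × 28 = 3640.00, centroid at (93.00, 14.00).
gusset: A = ½·28·48 = 672.00, centroid at (37.33, 44.00).
ΣA = 9072.00 mm², ΣAx̄ = 430248.00 mm³, ΣAȳ = 485128.00 mm³.
x̄ = 430248.00/9072.00 = 47.43 mm; ȳ = 485128.00/9072.00 = 53.48 mm.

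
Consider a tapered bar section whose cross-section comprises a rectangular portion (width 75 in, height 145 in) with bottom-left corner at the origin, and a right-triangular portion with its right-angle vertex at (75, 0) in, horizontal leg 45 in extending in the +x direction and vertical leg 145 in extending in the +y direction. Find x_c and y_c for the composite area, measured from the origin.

rectangular portion: A = 75 × 145 = 10875.00, centroid at (37.50, 72.50).
triangular portion: A = ½·45·145 = 3262.50, centroid at (90.00, 48.33).
ΣA = 14137.50 in²
ΣAx_c = (10875.00)(37.50) + (3262.50)(90.00) = 701437.50 in³
ΣAy_c = (10875.00)(72.50) + (3262.50)(48.33) = 946125.00 in³
x_c = 701437.50 / 14137.50 = 49.62 in
y_c = 946125.00 / 14137.50 = 66.92 in

x_c = 49.62 in, y_c = 66.92 in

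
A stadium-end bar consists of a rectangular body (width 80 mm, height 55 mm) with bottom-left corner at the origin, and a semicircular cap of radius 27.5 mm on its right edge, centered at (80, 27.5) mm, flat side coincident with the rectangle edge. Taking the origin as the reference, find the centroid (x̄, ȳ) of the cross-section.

x̄ = 50.98 mm, ȳ = 27.50 mm

rectangular body: A = 80 × 55 = 4400.00, centroid at (40.00, 27.50).
semicircular end: A = ½π·27.5² = 1187.91, centroid at (91.67, 27.50).
ΣA = 5587.91 mm², ΣAx̄ = 284897.76 mm³, ΣAȳ = 153667.65 mm³.
x̄ = 284897.76/5587.91 = 50.98 mm; ȳ = 153667.65/5587.91 = 27.50 mm.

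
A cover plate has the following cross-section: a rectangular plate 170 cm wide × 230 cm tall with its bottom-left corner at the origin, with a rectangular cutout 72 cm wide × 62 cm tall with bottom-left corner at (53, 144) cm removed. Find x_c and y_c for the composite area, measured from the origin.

Part | A | x̄ᵢ | ȳᵢ | A·x̄ᵢ | A·ȳᵢ
plate | 39100.00 | 85.00 | 115.00 | 3323500.00 | 4496500.00
hole | -4464.00 | 89.00 | 175.00 | -397296.00 | -781200.00
Σ | 34636.00 |  |  | 2926204.00 | 3715300.00
x_c = 2926204.00 / 34636.00 = 84.48 cm
y_c = 3715300.00 / 34636.00 = 107.27 cm

x_c = 84.48 cm, y_c = 107.27 cm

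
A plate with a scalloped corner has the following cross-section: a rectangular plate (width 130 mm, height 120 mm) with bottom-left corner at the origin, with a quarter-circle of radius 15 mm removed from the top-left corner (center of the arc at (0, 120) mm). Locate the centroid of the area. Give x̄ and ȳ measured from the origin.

plate: A = 130 × 120 = 15600.00, centroid at (65.00, 60.00).
removed quarter-circle: A = −¼π·15² = -176.71, centroid at (6.37, 113.63).
ΣA = 15423.29 mm², ΣAx̄ = 1012875.00 mm³, ΣAȳ = 915919.25 mm³.
x̄ = 1012875.00/15423.29 = 65.67 mm; ȳ = 915919.25/15423.29 = 59.39 mm.

x̄ = 65.67 mm, ȳ = 59.39 mm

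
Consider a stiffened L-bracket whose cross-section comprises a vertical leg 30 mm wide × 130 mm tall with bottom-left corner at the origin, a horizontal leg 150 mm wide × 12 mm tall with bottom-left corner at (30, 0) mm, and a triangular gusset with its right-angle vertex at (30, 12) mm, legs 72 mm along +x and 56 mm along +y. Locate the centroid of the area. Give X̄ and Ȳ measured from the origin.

X̄ = 46.19 mm, Ȳ = 42.27 mm

vertical leg: A = 30 × 130 = 3900.00, centroid at (15.00, 65.00).
horizontal leg: A = 150 × 12 = 1800.00, centroid at (105.00, 6.00).
gusset: A = ½·72·56 = 2016.00, centroid at (54.00, 30.67).
ΣA = 7716.00 mm², ΣAX̄ = 356364.00 mm³, ΣAȲ = 326124.00 mm³.
X̄ = 356364.00/7716.00 = 46.19 mm; Ȳ = 326124.00/7716.00 = 42.27 mm.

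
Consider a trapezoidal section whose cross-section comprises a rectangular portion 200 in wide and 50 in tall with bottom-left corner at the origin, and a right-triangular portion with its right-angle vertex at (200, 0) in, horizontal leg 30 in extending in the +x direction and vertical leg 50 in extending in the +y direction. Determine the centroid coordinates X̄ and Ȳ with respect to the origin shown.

Part | A | x̄ᵢ | ȳᵢ | A·x̄ᵢ | A·ȳᵢ
rectangular portion | 10000.00 | 100.00 | 25.00 | 1000000.00 | 250000.00
triangular portion | 750.00 | 210.00 | 16.67 | 157500.00 | 12500.00
Σ | 10750.00 |  |  | 1157500.00 | 262500.00
X̄ = 1157500.00 / 10750.00 = 107.67 in
Ȳ = 262500.00 / 10750.00 = 24.42 in

X̄ = 107.67 in, Ȳ = 24.42 in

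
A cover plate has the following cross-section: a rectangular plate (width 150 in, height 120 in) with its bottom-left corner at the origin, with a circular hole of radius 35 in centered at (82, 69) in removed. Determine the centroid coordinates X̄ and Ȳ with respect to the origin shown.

plate: A = 150 × 120 = 18000.00, centroid at (75.00, 60.00).
hole: A = −π·35² = -3848.45, centroid at (82.00, 69.00).
ΣA = 14151.55 in²
ΣAX̄ = (18000.00)(75.00) + (-3848.45)(82.00) = 1034427.02 in³
ΣAȲ = (18000.00)(60.00) + (-3848.45)(69.00) = 814456.88 in³
X̄ = 1034427.02 / 14151.55 = 73.10 in
Ȳ = 814456.88 / 14151.55 = 57.55 in

X̄ = 73.10 in, Ȳ = 57.55 in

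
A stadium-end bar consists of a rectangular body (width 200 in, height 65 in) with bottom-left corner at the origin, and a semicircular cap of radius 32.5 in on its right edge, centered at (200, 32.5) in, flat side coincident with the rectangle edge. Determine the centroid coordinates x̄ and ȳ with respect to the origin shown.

rectangular body: A = 200 × 65 = 13000.00, centroid at (100.00, 32.50).
semicircular end: A = ½π·32.5² = 1659.15, centroid at (213.79, 32.50).
ΣA = 14659.15 in²
ΣAx̄ = (13000.00)(100.00) + (1659.15)(213.79) = 1654716.14 in³
ΣAȳ = (13000.00)(32.50) + (1659.15)(32.50) = 476422.49 in³
x̄ = 1654716.14 / 14659.15 = 112.88 in
ȳ = 476422.49 / 14659.15 = 32.50 in

x̄ = 112.88 in, ȳ = 32.50 in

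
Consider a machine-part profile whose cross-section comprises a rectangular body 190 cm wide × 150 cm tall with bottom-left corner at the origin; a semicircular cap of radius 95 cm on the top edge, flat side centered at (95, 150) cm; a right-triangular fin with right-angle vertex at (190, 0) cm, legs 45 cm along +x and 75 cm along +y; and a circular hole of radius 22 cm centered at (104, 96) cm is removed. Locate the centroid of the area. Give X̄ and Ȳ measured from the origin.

rectangular body: A = 190 × 150 = 28500.00, centroid at (95.00, 75.00).
semicircular top: A = ½π·95² = 14176.44, centroid at (95.00, 190.32).
triangular fin: A = ½·45·75 = 1687.50, centroid at (205.00, 25.00).
hole: A = −π·22² = -1520.53, centroid at (104.00, 96.00).
ΣA = 42843.41 cm², ΣAX̄ = 4242063.79 cm³, ΣAȲ = 4731765.40 cm³.
X̄ = 4242063.79/42843.41 = 99.01 cm; Ȳ = 4731765.40/42843.41 = 110.44 cm.

X̄ = 99.01 cm, Ȳ = 110.44 cm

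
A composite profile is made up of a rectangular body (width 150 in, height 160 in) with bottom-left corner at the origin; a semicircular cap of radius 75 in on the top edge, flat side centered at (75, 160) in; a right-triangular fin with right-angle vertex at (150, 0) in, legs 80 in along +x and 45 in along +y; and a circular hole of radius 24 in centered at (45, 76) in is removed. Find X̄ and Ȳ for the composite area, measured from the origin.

rectangular body: A = 150 × 160 = 24000.00, centroid at (75.00, 80.00).
semicircular top: A = ½π·75² = 8835.73, centroid at (75.00, 191.83).
triangular fin: A = ½·80·45 = 1800.00, centroid at (176.67, 15.00).
hole: A = −π·24² = -1809.56, centroid at (45.00, 76.00).
ΣA = 32826.17 in², ΣAX̄ = 2699249.62 in³, ΣAȲ = 3504440.33 in³.
X̄ = 2699249.62/32826.17 = 82.23 in; Ȳ = 3504440.33/32826.17 = 106.76 in.

X̄ = 82.23 in, Ȳ = 106.76 in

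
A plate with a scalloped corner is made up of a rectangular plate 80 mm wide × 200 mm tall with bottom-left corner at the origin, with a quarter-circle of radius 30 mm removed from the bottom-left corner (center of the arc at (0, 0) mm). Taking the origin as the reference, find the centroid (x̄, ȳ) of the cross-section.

Part | A | x̄ᵢ | ȳᵢ | A·x̄ᵢ | A·ȳᵢ
plate | 16000.00 | 40.00 | 100.00 | 640000.00 | 1600000.00
removed quarter-circle | -706.86 | 12.73 | 12.73 | -9000.00 | -9000.00
Σ | 15293.14 |  |  | 631000.00 | 1591000.00
x̄ = 631000.00 / 15293.14 = 41.26 mm
ȳ = 1591000.00 / 15293.14 = 104.03 mm

x̄ = 41.26 mm, ȳ = 104.03 mm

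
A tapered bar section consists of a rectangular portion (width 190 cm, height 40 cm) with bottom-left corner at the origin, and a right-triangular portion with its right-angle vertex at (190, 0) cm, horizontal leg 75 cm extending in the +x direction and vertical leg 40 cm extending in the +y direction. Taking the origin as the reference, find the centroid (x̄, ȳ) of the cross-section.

Part | A | x̄ᵢ | ȳᵢ | A·x̄ᵢ | A·ȳᵢ
rectangular portion | 7600.00 | 95.00 | 20.00 | 722000.00 | 152000.00
triangular portion | 1500.00 | 215.00 | 13.33 | 322500.00 | 20000.00
Σ | 9100.00 |  |  | 1044500.00 | 172000.00
x̄ = 1044500.00 / 9100.00 = 114.78 cm
ȳ = 172000.00 / 9100.00 = 18.90 cm

x̄ = 114.78 cm, ȳ = 18.90 cm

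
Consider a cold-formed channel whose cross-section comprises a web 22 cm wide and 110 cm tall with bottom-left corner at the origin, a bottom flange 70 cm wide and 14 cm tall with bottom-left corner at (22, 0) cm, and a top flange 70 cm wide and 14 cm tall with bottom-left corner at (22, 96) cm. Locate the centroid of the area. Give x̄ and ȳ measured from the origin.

x̄ = 31.58 cm, ȳ = 55.00 cm

web: A = 22 × 110 = 2420.00, centroid at (11.00, 55.00).
bottom flange: A = 70 × 14 = 980.00, centroid at (57.00, 7.00).
top flange: A = 70 × 14 = 980.00, centroid at (57.00, 103.00).
ΣA = 4380.00 cm², ΣAx̄ = 138340.00 cm³, ΣAȳ = 240900.00 cm³.
x̄ = 138340.00/4380.00 = 31.58 cm; ȳ = 240900.00/4380.00 = 55.00 cm.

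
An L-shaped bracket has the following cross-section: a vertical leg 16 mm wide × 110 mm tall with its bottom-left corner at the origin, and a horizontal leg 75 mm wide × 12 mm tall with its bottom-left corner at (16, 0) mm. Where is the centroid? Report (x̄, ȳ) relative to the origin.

x̄ = 23.39 mm, ȳ = 38.42 mm

vertical leg: A = 16 × 110 = 1760.00, centroid at (8.00, 55.00).
horizontal leg: A = 75 × 12 = 900.00, centroid at (53.50, 6.00).
ΣA = 2660.00 mm², ΣAx̄ = 62230.00 mm³, ΣAȳ = 102200.00 mm³.
x̄ = 62230.00/2660.00 = 23.39 mm; ȳ = 102200.00/2660.00 = 38.42 mm.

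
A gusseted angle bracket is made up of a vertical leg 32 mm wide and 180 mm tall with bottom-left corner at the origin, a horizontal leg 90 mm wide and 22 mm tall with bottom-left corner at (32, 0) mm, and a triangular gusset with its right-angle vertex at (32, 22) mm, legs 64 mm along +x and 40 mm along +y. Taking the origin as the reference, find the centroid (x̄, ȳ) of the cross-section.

x̄ = 34.69 mm, ȳ = 64.90 mm

Part | A | x̄ᵢ | ȳᵢ | A·x̄ᵢ | A·ȳᵢ
vertical leg | 5760.00 | 16.00 | 90.00 | 92160.00 | 518400.00
horizontal leg | 1980.00 | 77.00 | 11.00 | 152460.00 | 21780.00
gusset | 1280.00 | 53.33 | 35.33 | 68266.67 | 45226.67
Σ | 9020.00 |  |  | 312886.67 | 585406.67
x̄ = 312886.67 / 9020.00 = 34.69 mm
ȳ = 585406.67 / 9020.00 = 64.90 mm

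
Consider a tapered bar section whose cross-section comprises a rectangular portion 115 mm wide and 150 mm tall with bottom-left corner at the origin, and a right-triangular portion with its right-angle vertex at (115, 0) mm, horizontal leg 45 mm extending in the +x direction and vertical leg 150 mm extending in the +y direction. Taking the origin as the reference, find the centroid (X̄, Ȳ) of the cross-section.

X̄ = 69.36 mm, Ȳ = 70.91 mm

rectangular portion: A = 115 × 150 = 17250.00, centroid at (57.50, 75.00).
triangular portion: A = ½·45·150 = 3375.00, centroid at (130.00, 50.00).
ΣA = 20625.00 mm²
ΣAX̄ = (17250.00)(57.50) + (3375.00)(130.00) = 1430625.00 mm³
ΣAȲ = (17250.00)(75.00) + (3375.00)(50.00) = 1462500.00 mm³
X̄ = 1430625.00 / 20625.00 = 69.36 mm
Ȳ = 1462500.00 / 20625.00 = 70.91 mm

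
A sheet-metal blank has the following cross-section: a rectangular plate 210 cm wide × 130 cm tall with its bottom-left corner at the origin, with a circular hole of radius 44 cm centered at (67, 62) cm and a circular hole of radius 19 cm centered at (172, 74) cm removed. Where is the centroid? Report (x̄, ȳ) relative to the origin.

x̄ = 112.72 cm, ȳ = 65.40 cm

Part | A | x̄ᵢ | ȳᵢ | A·x̄ᵢ | A·ȳᵢ
plate | 27300.00 | 105.00 | 65.00 | 2866500.00 | 1774500.00
hole 1 | -6082.12 | 67.00 | 62.00 | -407502.27 | -377091.65
hole 2 | -1134.11 | 172.00 | 74.00 | -195067.77 | -83924.51
Σ | 20083.76 |  |  | 2263929.96 | 1313483.84
x̄ = 2263929.96 / 20083.76 = 112.72 cm
ȳ = 1313483.84 / 20083.76 = 65.40 cm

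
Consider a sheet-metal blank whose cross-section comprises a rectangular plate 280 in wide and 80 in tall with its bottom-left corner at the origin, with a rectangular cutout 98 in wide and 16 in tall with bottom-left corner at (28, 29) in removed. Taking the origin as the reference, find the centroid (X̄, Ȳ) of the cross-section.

plate: A = 280 × 80 = 22400.00, centroid at (140.00, 40.00).
hole: A = −(98 × 16) = -1568.00, centroid at (77.00, 37.00).
ΣA = 20832.00 in²
ΣAX̄ = (22400.00)(140.00) + (-1568.00)(77.00) = 3015264.00 in³
ΣAȲ = (22400.00)(40.00) + (-1568.00)(37.00) = 837984.00 in³
X̄ = 3015264.00 / 20832.00 = 144.74 in
Ȳ = 837984.00 / 20832.00 = 40.23 in

X̄ = 144.74 in, Ȳ = 40.23 in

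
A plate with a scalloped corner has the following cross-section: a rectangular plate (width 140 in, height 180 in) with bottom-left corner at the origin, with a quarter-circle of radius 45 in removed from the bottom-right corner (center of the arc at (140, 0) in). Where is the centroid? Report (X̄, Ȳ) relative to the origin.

X̄ = 66.57 in, Ȳ = 94.78 in

Part | A | x̄ᵢ | ȳᵢ | A·x̄ᵢ | A·ȳᵢ
plate | 25200.00 | 70.00 | 90.00 | 1764000.00 | 2268000.00
removed quarter-circle | -1590.43 | 120.90 | 19.10 | -192285.38 | -30375.00
Σ | 23609.57 |  |  | 1571714.62 | 2237625.00
X̄ = 1571714.62 / 23609.57 = 66.57 in
Ȳ = 2237625.00 / 23609.57 = 94.78 in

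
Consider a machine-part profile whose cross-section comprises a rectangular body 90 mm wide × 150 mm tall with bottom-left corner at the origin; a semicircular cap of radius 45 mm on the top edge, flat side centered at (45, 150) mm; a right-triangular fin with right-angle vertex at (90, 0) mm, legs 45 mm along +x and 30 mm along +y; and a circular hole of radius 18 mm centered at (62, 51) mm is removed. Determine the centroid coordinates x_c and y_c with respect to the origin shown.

rectangular body: A = 90 × 150 = 13500.00, centroid at (45.00, 75.00).
semicircular top: A = ½π·45² = 3180.86, centroid at (45.00, 169.10).
triangular fin: A = ½·45·30 = 675.00, centroid at (105.00, 10.00).
hole: A = −π·18² = -1017.88, centroid at (62.00, 51.00).
ΣA = 16337.99 mm², ΣAx_c = 758405.50 mm³, ΣAy_c = 1505217.71 mm³.
x_c = 758405.50/16337.99 = 46.42 mm; y_c = 1505217.71/16337.99 = 92.13 mm.

x_c = 46.42 mm, y_c = 92.13 mm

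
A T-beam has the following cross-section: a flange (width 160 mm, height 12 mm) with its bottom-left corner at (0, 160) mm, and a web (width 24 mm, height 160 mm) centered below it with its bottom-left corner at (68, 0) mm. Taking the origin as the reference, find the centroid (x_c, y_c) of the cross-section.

x_c = 80.00 mm, y_c = 108.67 mm

Part | A | x̄ᵢ | ȳᵢ | A·x̄ᵢ | A·ȳᵢ
web | 3840.00 | 80.00 | 80.00 | 307200.00 | 307200.00
flange | 1920.00 | 80.00 | 166.00 | 153600.00 | 318720.00
Σ | 5760.00 |  |  | 460800.00 | 625920.00
x_c = 460800.00 / 5760.00 = 80.00 mm
y_c = 625920.00 / 5760.00 = 108.67 mm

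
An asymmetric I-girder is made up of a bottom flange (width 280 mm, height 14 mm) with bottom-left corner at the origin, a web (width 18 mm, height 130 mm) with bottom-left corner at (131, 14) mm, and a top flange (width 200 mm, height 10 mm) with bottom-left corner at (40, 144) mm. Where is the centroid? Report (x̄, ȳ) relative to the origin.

Part | A | x̄ᵢ | ȳᵢ | A·x̄ᵢ | A·ȳᵢ
bottom flange | 3920.00 | 140.00 | 7.00 | 548800.00 | 27440.00
web | 2340.00 | 140.00 | 79.00 | 327600.00 | 184860.00
top flange | 2000.00 | 140.00 | 149.00 | 280000.00 | 298000.00
Σ | 8260.00 |  |  | 1156400.00 | 510300.00
x̄ = 1156400.00 / 8260.00 = 140.00 mm
ȳ = 510300.00 / 8260.00 = 61.78 mm

x̄ = 140.00 mm, ȳ = 61.78 mm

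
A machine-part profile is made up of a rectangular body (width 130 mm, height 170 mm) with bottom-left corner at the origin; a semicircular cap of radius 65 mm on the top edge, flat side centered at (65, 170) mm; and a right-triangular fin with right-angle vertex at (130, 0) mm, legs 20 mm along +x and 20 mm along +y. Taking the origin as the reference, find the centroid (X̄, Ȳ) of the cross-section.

X̄ = 65.50 mm, Ȳ = 110.28 mm

rectangular body: A = 130 × 170 = 22100.00, centroid at (65.00, 85.00).
semicircular top: A = ½π·65² = 6636.61, centroid at (65.00, 197.59).
triangular fin: A = ½·20·20 = 200.00, centroid at (136.67, 6.67).
ΣA = 28936.61 mm², ΣAX̄ = 1895213.27 mm³, ΣAȲ = 3191141.13 mm³.
X̄ = 1895213.27/28936.61 = 65.50 mm; Ȳ = 3191141.13/28936.61 = 110.28 mm.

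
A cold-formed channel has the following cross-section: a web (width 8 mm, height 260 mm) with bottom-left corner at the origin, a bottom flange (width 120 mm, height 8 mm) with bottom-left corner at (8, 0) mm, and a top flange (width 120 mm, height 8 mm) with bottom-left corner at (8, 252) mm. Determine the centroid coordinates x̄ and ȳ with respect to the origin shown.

Part | A | x̄ᵢ | ȳᵢ | A·x̄ᵢ | A·ȳᵢ
web | 2080.00 | 4.00 | 130.00 | 8320.00 | 270400.00
bottom flange | 960.00 | 68.00 | 4.00 | 65280.00 | 3840.00
top flange | 960.00 | 68.00 | 256.00 | 65280.00 | 245760.00
Σ | 4000.00 |  |  | 138880.00 | 520000.00
x̄ = 138880.00 / 4000.00 = 34.72 mm
ȳ = 520000.00 / 4000.00 = 130.00 mm

x̄ = 34.72 mm, ȳ = 130.00 mm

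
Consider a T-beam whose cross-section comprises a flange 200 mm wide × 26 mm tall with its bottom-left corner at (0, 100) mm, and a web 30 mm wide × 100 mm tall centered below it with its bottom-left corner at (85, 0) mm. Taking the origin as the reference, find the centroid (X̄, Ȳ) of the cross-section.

Part | A | x̄ᵢ | ȳᵢ | A·x̄ᵢ | A·ȳᵢ
web | 3000.00 | 100.00 | 50.00 | 300000.00 | 150000.00
flange | 5200.00 | 100.00 | 113.00 | 520000.00 | 587600.00
Σ | 8200.00 |  |  | 820000.00 | 737600.00
X̄ = 820000.00 / 8200.00 = 100.00 mm
Ȳ = 737600.00 / 8200.00 = 89.95 mm

X̄ = 100.00 mm, Ȳ = 89.95 mm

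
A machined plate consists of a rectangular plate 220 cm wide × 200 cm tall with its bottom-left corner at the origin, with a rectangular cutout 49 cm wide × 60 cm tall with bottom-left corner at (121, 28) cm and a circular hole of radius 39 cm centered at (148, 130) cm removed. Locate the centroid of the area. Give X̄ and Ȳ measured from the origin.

plate: A = 220 × 200 = 44000.00, centroid at (110.00, 100.00).
hole 1: A = −(49 × 60) = -2940.00, centroid at (145.50, 58.00).
hole 2: A = −π·39² = -4778.36, centroid at (148.00, 130.00).
ΣA = 36281.64 cm², ΣAX̄ = 3705032.36 cm³, ΣAȲ = 3608292.88 cm³.
X̄ = 3705032.36/36281.64 = 102.12 cm; Ȳ = 3608292.88/36281.64 = 99.45 cm.

X̄ = 102.12 cm, Ȳ = 99.45 cm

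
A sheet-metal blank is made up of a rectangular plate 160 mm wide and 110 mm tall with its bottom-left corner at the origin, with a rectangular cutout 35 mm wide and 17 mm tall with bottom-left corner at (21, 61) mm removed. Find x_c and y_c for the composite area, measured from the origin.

x_c = 81.45 mm, y_c = 54.49 mm

plate: A = 160 × 110 = 17600.00, centroid at (80.00, 55.00).
hole: A = −(35 × 17) = -595.00, centroid at (38.50, 69.50).
ΣA = 17005.00 mm²
ΣAx_c = (17600.00)(80.00) + (-595.00)(38.50) = 1385092.50 mm³
ΣAy_c = (17600.00)(55.00) + (-595.00)(69.50) = 926647.50 mm³
x_c = 1385092.50 / 17005.00 = 81.45 mm
y_c = 926647.50 / 17005.00 = 54.49 mm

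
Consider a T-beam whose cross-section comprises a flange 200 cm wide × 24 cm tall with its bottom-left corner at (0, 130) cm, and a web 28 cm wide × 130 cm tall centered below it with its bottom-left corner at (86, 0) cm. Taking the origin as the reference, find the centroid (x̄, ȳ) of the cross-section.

x̄ = 100.00 cm, ȳ = 108.79 cm

web: A = 28 × 130 = 3640.00, centroid at (100.00, 65.00).
flange: A = 200 × 24 = 4800.00, centroid at (100.00, 142.00).
ΣA = 8440.00 cm², ΣAx̄ = 844000.00 cm³, ΣAȳ = 918200.00 cm³.
x̄ = 844000.00/8440.00 = 100.00 cm; ȳ = 918200.00/8440.00 = 108.79 cm.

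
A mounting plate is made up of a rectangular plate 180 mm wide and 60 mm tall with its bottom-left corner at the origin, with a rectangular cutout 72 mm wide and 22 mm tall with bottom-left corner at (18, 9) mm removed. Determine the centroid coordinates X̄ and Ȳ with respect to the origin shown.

X̄ = 96.19 mm, Ȳ = 31.72 mm

Part | A | x̄ᵢ | ȳᵢ | A·x̄ᵢ | A·ȳᵢ
plate | 10800.00 | 90.00 | 30.00 | 972000.00 | 324000.00
hole | -1584.00 | 54.00 | 20.00 | -85536.00 | -31680.00
Σ | 9216.00 |  |  | 886464.00 | 292320.00
X̄ = 886464.00 / 9216.00 = 96.19 mm
Ȳ = 292320.00 / 9216.00 = 31.72 mm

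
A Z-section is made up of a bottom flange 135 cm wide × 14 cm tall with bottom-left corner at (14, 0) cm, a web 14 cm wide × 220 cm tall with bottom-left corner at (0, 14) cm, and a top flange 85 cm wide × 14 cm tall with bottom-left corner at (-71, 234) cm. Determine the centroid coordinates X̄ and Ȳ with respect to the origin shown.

X̄ = 23.00 cm, Ȳ = 110.70 cm

bottom flange: A = 135 × 14 = 1890.00, centroid at (81.50, 7.00).
web: A = 14 × 220 = 3080.00, centroid at (7.00, 124.00).
top flange: A = 85 × 14 = 1190.00, centroid at (-28.50, 241.00).
ΣA = 6160.00 cm²
ΣAX̄ = (1890.00)(81.50) + (3080.00)(7.00) + (1190.00)(-28.50) = 141680.00 cm³
ΣAȲ = (1890.00)(7.00) + (3080.00)(124.00) + (1190.00)(241.00) = 681940.00 cm³
X̄ = 141680.00 / 6160.00 = 23.00 cm
Ȳ = 681940.00 / 6160.00 = 110.70 cm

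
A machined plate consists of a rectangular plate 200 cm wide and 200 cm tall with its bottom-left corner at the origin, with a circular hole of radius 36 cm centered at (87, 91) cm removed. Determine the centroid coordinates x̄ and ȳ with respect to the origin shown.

plate: A = 200 × 200 = 40000.00, centroid at (100.00, 100.00).
hole: A = −π·36² = -4071.50, centroid at (87.00, 91.00).
ΣA = 35928.50 cm², ΣAx̄ = 3645779.15 cm³, ΣAȳ = 3629493.13 cm³.
x̄ = 3645779.15/35928.50 = 101.47 cm; ȳ = 3629493.13/35928.50 = 101.02 cm.

x̄ = 101.47 cm, ȳ = 101.02 cm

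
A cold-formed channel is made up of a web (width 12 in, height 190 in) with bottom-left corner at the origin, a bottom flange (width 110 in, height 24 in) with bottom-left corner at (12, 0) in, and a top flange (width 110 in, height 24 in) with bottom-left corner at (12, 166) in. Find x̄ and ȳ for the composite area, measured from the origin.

Part | A | x̄ᵢ | ȳᵢ | A·x̄ᵢ | A·ȳᵢ
web | 2280.00 | 6.00 | 95.00 | 13680.00 | 216600.00
bottom flange | 2640.00 | 67.00 | 12.00 | 176880.00 | 31680.00
top flange | 2640.00 | 67.00 | 178.00 | 176880.00 | 469920.00
Σ | 7560.00 |  |  | 367440.00 | 718200.00
x̄ = 367440.00 / 7560.00 = 48.60 in
ȳ = 718200.00 / 7560.00 = 95.00 in

x̄ = 48.60 in, ȳ = 95.00 in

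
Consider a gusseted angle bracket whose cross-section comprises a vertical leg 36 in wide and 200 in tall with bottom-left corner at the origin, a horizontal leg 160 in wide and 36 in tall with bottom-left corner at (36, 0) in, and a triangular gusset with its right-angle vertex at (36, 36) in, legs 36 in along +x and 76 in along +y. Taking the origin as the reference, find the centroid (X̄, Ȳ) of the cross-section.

X̄ = 60.26 in, Ȳ = 63.34 in

vertical leg: A = 36 × 200 = 7200.00, centroid at (18.00, 100.00).
horizontal leg: A = 160 × 36 = 5760.00, centroid at (116.00, 18.00).
gusset: A = ½·36·76 = 1368.00, centroid at (48.00, 61.33).
ΣA = 14328.00 in², ΣAX̄ = 863424.00 in³, ΣAȲ = 907584.00 in³.
X̄ = 863424.00/14328.00 = 60.26 in; Ȳ = 907584.00/14328.00 = 63.34 in.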